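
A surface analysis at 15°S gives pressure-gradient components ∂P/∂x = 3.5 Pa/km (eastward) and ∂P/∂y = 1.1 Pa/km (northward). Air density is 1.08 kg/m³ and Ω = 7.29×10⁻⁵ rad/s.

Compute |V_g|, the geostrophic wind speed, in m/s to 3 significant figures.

Coriolis parameter at 15°S:
f = 2Ω sin φ = 2 × 7.29×10⁻⁵ × sin 15° = 3.77×10⁻⁵ s⁻¹
In the Southern Hemisphere f is negative: f = −3.77×10⁻⁵ s⁻¹.
Component geostrophic relations (x east, y north):
u_g = −(1/(fρ)) ∂P/∂y,  v_g = (1/(fρ)) ∂P/∂x
u_g = −(1.1×10⁻³)/(−3.77×10⁻⁵ × 1.08) = 27.0 m/s;  v_g = (3.5×10⁻³)/(−3.77×10⁻⁵ × 1.08) = −85.9 m/s
|V_g| = √(u_g² + v_g²) = 90.0 m/s

90.0 m/s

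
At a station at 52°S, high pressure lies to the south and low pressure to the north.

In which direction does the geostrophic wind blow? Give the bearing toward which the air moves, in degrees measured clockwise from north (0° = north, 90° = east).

270°

The pressure-gradient force points toward the north (bearing 000°).
Geostrophic balance: in the Southern Hemisphere the Coriolis force deflects motion to the left, so the geostrophic wind blows 90° to the left of the pressure-gradient force (low pressure on the right).
Rotating 000° by 90° counterclockwise gives 270° — the wind blows toward the west.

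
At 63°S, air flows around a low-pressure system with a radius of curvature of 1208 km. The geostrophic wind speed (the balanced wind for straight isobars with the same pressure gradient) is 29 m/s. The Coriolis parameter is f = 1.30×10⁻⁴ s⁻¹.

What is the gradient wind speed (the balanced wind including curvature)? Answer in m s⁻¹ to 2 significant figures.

25 m s⁻¹

Around a low, centrifugal force acts outward with Coriolis, so pressure-gradient force balances both:
(1/ρ)|∂P/∂n| = fV + V²/R  →  V² + fR·V − fR·V_g = 0
With fR = 1.30×10⁻⁴ × 1208×10³ m = 157 m/s:
V = [−fR + √((fR)² + 4 fR V_g)]/2 = [−157 + √(157² + 4×157×29)]/2 = 25 m/s
Subgeostrophic (V < V_g = 29 m/s), as expected around a low.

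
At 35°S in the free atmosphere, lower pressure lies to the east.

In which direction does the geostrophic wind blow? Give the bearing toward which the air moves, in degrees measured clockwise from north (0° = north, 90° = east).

000°

The pressure-gradient force points toward the east (bearing 090°).
Geostrophic balance: in the Southern Hemisphere the Coriolis force deflects motion to the left, so the geostrophic wind blows 90° to the left of the pressure-gradient force (low pressure on the right).
Rotating 090° by 90° counterclockwise gives 000° — the wind blows toward the north.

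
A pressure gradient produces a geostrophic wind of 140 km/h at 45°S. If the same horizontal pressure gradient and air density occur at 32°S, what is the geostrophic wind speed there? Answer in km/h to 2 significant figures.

190 km/h

With the same pressure gradient and density, V_g ∝ 1/f ∝ 1/sin φ.
V₂ = V₁ · sin φ₁ / sin φ₂ = 140 × sin 45° / sin 32°
V₂ = 140 × 0.7071/0.5299 = 190 km/h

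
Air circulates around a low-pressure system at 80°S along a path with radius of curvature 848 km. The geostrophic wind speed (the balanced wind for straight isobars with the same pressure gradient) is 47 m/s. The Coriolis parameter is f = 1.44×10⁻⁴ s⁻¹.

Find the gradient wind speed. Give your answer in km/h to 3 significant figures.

Around a low, centrifugal force acts outward with Coriolis, so pressure-gradient force balances both:
(1/ρ)|∂P/∂n| = fV + V²/R  →  V² + fR·V − fR·V_g = 0
With fR = 1.44×10⁻⁴ × 848×10³ m = 122 m/s:
V = [−fR + √((fR)² + 4 fR V_g)]/2 = [−122 + √(122² + 4×122×47)]/2 = 36.2 m/s
Subgeostrophic (V < V_g = 47 m/s), as expected around a low.
Converting: 36.2 m/s × 3.6 = 130 km/h

130 km/h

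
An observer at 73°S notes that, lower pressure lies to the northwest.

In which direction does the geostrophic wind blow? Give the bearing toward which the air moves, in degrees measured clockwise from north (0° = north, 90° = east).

The pressure-gradient force points toward the northwest (bearing 315°).
Geostrophic balance: in the Southern Hemisphere the Coriolis force deflects motion to the left, so the geostrophic wind blows 90° to the left of the pressure-gradient force (low pressure on the right).
Rotating 315° by 90° counterclockwise gives 225° — the wind blows toward the southwest.

225°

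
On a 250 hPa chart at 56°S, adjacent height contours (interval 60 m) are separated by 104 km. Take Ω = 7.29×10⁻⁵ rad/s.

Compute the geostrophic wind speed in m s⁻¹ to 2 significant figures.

Coriolis parameter at 56°S:
f = 2Ω sin φ = 2 × 7.29×10⁻⁵ × sin 56° = 1.21×10⁻⁴ s⁻¹
Height gradient: |∂Z/∂n| = 60 m / 104000 m = 5.77×10⁻⁴
On a pressure surface, geostrophic balance gives V_g = (g/f)|∂Z/∂n|:
V_g = 9.81 × 5.77×10⁻⁴ / 1.21×10⁻⁴ = 46.8 m/s

47 m s⁻¹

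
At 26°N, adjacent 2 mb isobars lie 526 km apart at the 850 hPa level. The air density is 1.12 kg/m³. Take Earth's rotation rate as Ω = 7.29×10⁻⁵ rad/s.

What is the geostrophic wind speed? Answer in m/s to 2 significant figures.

Coriolis parameter at 26°N:
f = 2Ω sin φ = 2 × 7.29×10⁻⁵ × sin 26° = 6.39×10⁻⁵ s⁻¹
Pressure gradient: |∂P/∂n| = 200 Pa / 526000 m = 3.80×10⁻⁴ Pa/m
Geostrophic balance (pressure-gradient force = Coriolis force):
V_g = (1/(fρ)) |∂P/∂n| = 3.80×10⁻⁴ / (6.39×10⁻⁵ × 1.12) = 5.31 m/s

5.3 m/s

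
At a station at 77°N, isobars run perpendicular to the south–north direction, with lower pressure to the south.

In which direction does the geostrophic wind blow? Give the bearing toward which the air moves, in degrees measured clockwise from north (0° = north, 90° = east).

270°

The pressure-gradient force points toward the south (bearing 180°).
Geostrophic balance: in the Northern Hemisphere the Coriolis force deflects motion to the right, so the geostrophic wind blows 90° to the right of the pressure-gradient force (low pressure on the left).
Rotating 180° by 90° clockwise gives 270° — the wind blows toward the west.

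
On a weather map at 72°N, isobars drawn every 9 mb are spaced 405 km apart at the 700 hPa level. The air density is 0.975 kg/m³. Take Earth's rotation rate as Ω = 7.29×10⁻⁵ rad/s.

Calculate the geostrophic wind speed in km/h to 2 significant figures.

59 km/h

Coriolis parameter at 72°N:
f = 2Ω sin φ = 2 × 7.29×10⁻⁵ × sin 72° = 1.39×10⁻⁴ s⁻¹
Pressure gradient: |∂P/∂n| = 900 Pa / 405000 m = 2.22×10⁻³ Pa/m
Geostrophic balance (pressure-gradient force = Coriolis force):
V_g = (1/(fρ)) |∂P/∂n| = 2.22×10⁻³ / (1.39×10⁻⁴ × 0.975) = 16.4 m/s
Converting: 16.4 m/s × 3.6 = 59 km/h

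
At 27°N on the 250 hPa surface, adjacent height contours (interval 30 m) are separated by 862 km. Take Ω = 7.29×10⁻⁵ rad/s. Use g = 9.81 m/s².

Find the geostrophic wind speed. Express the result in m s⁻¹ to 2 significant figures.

Coriolis parameter at 27°N:
f = 2Ω sin φ = 2 × 7.29×10⁻⁵ × sin 27° = 6.62×10⁻⁵ s⁻¹
Height gradient: |∂Z/∂n| = 30 m / 862000 m = 3.48×10⁻⁵
On a pressure surface, geostrophic balance gives V_g = (g/f)|∂Z/∂n|:
V_g = 9.81 × 3.48×10⁻⁵ / 6.62×10⁻⁵ = 5.16 m/s

5.2 m s⁻¹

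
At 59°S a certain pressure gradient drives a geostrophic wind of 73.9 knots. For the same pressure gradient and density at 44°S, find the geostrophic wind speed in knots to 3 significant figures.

With the same pressure gradient and density, V_g ∝ 1/f ∝ 1/sin φ.
V₂ = V₁ · sin φ₁ / sin φ₂ = 73.9 × sin 59° / sin 44°
V₂ = 73.9 × 0.8572/0.6947 = 91.2 knots

91.2 knots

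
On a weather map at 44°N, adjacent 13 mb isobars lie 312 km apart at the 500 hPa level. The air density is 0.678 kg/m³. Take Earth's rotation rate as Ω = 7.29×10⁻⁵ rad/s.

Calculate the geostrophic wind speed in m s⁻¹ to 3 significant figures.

Coriolis parameter at 44°N:
f = 2Ω sin φ = 2 × 7.29×10⁻⁵ × sin 44° = 1.01×10⁻⁴ s⁻¹
Pressure gradient: |∂P/∂n| = 1300 Pa / 312000 m = 4.17×10⁻³ Pa/m
Geostrophic balance (pressure-gradient force = Coriolis force):
V_g = (1/(fρ)) |∂P/∂n| = 4.17×10⁻³ / (1.01×10⁻⁴ × 0.678) = 60.7 m/s

60.7 m s⁻¹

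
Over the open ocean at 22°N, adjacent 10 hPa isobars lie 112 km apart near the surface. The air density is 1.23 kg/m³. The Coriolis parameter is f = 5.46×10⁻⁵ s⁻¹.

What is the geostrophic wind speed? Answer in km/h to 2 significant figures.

Pressure gradient: |∂P/∂n| = 1000 Pa / 112000 m = 8.93×10⁻³ Pa/m
Geostrophic balance (pressure-gradient force = Coriolis force):
V_g = (1/(fρ)) |∂P/∂n| = 8.93×10⁻³ / (5.46×10⁻⁵ × 1.23) = 133 m/s
Converting: 133 m/s × 3.6 = 480 km/h

480 km/h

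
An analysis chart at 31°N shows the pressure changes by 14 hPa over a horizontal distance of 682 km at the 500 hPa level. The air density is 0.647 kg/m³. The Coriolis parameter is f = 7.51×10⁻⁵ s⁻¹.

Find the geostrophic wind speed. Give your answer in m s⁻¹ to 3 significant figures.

42.2 m s⁻¹

Pressure gradient: |∂P/∂n| = 1400 Pa / 682000 m = 2.05×10⁻³ Pa/m
Geostrophic balance (pressure-gradient force = Coriolis force):
V_g = (1/(fρ)) |∂P/∂n| = 2.05×10⁻³ / (7.51×10⁻⁵ × 0.647) = 42.2 m/s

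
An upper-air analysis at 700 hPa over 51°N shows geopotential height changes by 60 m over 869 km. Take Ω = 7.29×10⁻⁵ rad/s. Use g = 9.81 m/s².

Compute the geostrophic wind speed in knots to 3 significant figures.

Coriolis parameter at 51°N:
f = 2Ω sin φ = 2 × 7.29×10⁻⁵ × sin 51° = 1.13×10⁻⁴ s⁻¹
Height gradient: |∂Z/∂n| = 60 m / 869000 m = 6.90×10⁻⁵
On a pressure surface, geostrophic balance gives V_g = (g/f)|∂Z/∂n|:
V_g = 9.81 × 6.90×10⁻⁵ / 1.13×10⁻⁴ = 5.98 m/s
Converting: 5.98 m/s × 1.944 = 11.6 knots

11.6 knots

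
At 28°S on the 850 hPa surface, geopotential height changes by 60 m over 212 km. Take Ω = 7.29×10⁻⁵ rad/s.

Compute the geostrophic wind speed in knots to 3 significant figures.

78.8 knots

Coriolis parameter at 28°S:
f = 2Ω sin φ = 2 × 7.29×10⁻⁵ × sin 28° = 6.84×10⁻⁵ s⁻¹
Height gradient: |∂Z/∂n| = 60 m / 212000 m = 2.83×10⁻⁴
On a pressure surface, geostrophic balance gives V_g = (g/f)|∂Z/∂n|:
V_g = 9.81 × 2.83×10⁻⁴ / 6.84×10⁻⁵ = 40.6 m/s
Converting: 40.6 m/s × 1.944 = 78.8 knots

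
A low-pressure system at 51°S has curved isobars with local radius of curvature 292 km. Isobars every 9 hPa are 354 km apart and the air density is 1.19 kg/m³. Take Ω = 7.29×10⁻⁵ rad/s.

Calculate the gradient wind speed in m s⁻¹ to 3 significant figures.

Coriolis parameter at 51°S:
f = 2Ω sin φ = 2 × 7.29×10⁻⁵ × sin 51° = 1.13×10⁻⁴ s⁻¹
Pressure gradient: |∂P/∂n| = 900 Pa / 354000 m = 2.54×10⁻³ Pa/m
Geostrophic speed: V_g = |∂P/∂n|/(fρ) = 2.54×10⁻³/(1.13×10⁻⁴ × 1.19) = 18.9 m/s
Around a low, centrifugal force acts outward with Coriolis, so pressure-gradient force balances both:
(1/ρ)|∂P/∂n| = fV + V²/R  →  V² + fR·V − fR·V_g = 0
With fR = 1.13×10⁻⁴ × 292×10³ m = 33.1 m/s:
V = [−fR + √((fR)² + 4 fR V_g)]/2 = [−33.1 + √(33.1² + 4×33.1×18.9)]/2 = 13.4 m/s
Subgeostrophic (V < V_g = 18.9 m/s), as expected around a low.

13.4 m s⁻¹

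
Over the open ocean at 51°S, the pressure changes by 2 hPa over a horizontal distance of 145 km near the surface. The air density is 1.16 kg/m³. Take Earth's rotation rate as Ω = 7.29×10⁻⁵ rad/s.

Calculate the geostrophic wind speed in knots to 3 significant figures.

20.4 knots

Coriolis parameter at 51°S:
f = 2Ω sin φ = 2 × 7.29×10⁻⁵ × sin 51° = 1.13×10⁻⁴ s⁻¹
Pressure gradient: |∂P/∂n| = 200 Pa / 145000 m = 1.38×10⁻³ Pa/m
Geostrophic balance (pressure-gradient force = Coriolis force):
V_g = (1/(fρ)) |∂P/∂n| = 1.38×10⁻³ / (1.13×10⁻⁴ × 1.16) = 10.5 m/s
Converting: 10.5 m/s × 1.944 = 20.4 knots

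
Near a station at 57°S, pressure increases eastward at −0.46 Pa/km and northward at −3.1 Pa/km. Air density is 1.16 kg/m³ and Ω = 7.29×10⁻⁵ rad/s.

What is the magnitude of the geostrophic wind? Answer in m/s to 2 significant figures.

Coriolis parameter at 57°S:
f = 2Ω sin φ = 2 × 7.29×10⁻⁵ × sin 57° = 1.22×10⁻⁴ s⁻¹
In the Southern Hemisphere f is negative: f = −1.22×10⁻⁴ s⁻¹.
Component geostrophic relations (x east, y north):
u_g = −(1/(fρ)) ∂P/∂y,  v_g = (1/(fρ)) ∂P/∂x
u_g = −(−3.1×10⁻³)/(−1.22×10⁻⁴ × 1.16) = −21.9 m/s;  v_g = (−0.46×10⁻³)/(−1.22×10⁻⁴ × 1.16) = 3.24 m/s
|V_g| = √(u_g² + v_g²) = 22.1 m/s

22 m/s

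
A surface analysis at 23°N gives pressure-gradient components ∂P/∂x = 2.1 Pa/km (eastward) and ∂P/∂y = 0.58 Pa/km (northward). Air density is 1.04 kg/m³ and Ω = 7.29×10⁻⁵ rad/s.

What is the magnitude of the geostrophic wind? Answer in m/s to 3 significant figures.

Coriolis parameter at 23°N:
f = 2Ω sin φ = 2 × 7.29×10⁻⁵ × sin 23° = 5.70×10⁻⁵ s⁻¹
Component geostrophic relations (x east, y north):
u_g = −(1/(fρ)) ∂P/∂y,  v_g = (1/(fρ)) ∂P/∂x
u_g = −(0.58×10⁻³)/(5.70×10⁻⁵ × 1.04) = −9.79 m/s;  v_g = (2.1×10⁻³)/(5.70×10⁻⁵ × 1.04) = 35.4 m/s
|V_g| = √(u_g² + v_g²) = 36.8 m/s

36.8 m/s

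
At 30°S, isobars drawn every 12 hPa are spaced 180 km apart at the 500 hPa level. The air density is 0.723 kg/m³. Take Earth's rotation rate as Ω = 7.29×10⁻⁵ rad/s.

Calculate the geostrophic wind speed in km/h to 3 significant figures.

455 km/h

Coriolis parameter at 30°S:
f = 2Ω sin φ = 2 × 7.29×10⁻⁵ × sin 30° = 7.29×10⁻⁵ s⁻¹
Pressure gradient: |∂P/∂n| = 1200 Pa / 180000 m = 6.67×10⁻³ Pa/m
Geostrophic balance (pressure-gradient force = Coriolis force):
V_g = (1/(fρ)) |∂P/∂n| = 6.67×10⁻³ / (7.29×10⁻⁵ × 0.723) = 126 m/s
Converting: 126 m/s × 3.6 = 455 km/h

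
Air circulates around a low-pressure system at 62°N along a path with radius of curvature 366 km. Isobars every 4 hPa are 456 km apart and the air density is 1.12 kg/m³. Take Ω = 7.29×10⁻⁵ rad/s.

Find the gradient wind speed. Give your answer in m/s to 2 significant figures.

5.5 m/s

Coriolis parameter at 62°N:
f = 2Ω sin φ = 2 × 7.29×10⁻⁵ × sin 62° = 1.29×10⁻⁴ s⁻¹
Pressure gradient: |∂P/∂n| = 400 Pa / 456000 m = 8.77×10⁻⁴ Pa/m
Geostrophic speed: V_g = |∂P/∂n|/(fρ) = 8.77×10⁻⁴/(1.29×10⁻⁴ × 1.12) = 6.08 m/s
Around a low, centrifugal force acts outward with Coriolis, so pressure-gradient force balances both:
(1/ρ)|∂P/∂n| = fV + V²/R  →  V² + fR·V − fR·V_g = 0
With fR = 1.29×10⁻⁴ × 366×10³ m = 47.1 m/s:
V = [−fR + √((fR)² + 4 fR V_g)]/2 = [−47.1 + √(47.1² + 4×47.1×6.08)]/2 = 5.45 m/s
Subgeostrophic (V < V_g = 6.08 m/s), as expected around a low.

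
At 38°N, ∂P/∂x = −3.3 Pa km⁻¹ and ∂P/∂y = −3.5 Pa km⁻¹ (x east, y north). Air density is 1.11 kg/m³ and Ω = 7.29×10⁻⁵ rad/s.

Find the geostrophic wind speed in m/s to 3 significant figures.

Coriolis parameter at 38°N:
f = 2Ω sin φ = 2 × 7.29×10⁻⁵ × sin 38° = 8.98×10⁻⁵ s⁻¹
Component geostrophic relations (x east, y north):
u_g = −(1/(fρ)) ∂P/∂y,  v_g = (1/(fρ)) ∂P/∂x
u_g = −(−3.5×10⁻³)/(8.98×10⁻⁵ × 1.11) = 35.1 m/s;  v_g = (−3.3×10⁻³)/(8.98×10⁻⁵ × 1.11) = −33.1 m/s
|V_g| = √(u_g² + v_g²) = 48.3 m/s

48.3 m/s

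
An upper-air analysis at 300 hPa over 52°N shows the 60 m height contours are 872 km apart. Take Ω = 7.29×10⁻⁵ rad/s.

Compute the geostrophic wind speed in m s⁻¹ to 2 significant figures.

5.9 m s⁻¹

Coriolis parameter at 52°N:
f = 2Ω sin φ = 2 × 7.29×10⁻⁵ × sin 52° = 1.15×10⁻⁴ s⁻¹
Height gradient: |∂Z/∂n| = 60 m / 872000 m = 6.88×10⁻⁵
On a pressure surface, geostrophic balance gives V_g = (g/f)|∂Z/∂n|:
V_g = 9.81 × 6.88×10⁻⁵ / 1.15×10⁻⁴ = 5.88 m/s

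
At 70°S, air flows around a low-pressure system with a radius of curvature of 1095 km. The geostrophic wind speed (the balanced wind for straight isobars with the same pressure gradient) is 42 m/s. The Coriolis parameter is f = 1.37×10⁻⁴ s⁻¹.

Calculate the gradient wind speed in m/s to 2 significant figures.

34 m/s

Around a low, centrifugal force acts outward with Coriolis, so pressure-gradient force balances both:
(1/ρ)|∂P/∂n| = fV + V²/R  →  V² + fR·V − fR·V_g = 0
With fR = 1.37×10⁻⁴ × 1095×10³ m = 150 m/s:
V = [−fR + √((fR)² + 4 fR V_g)]/2 = [−150 + √(150² + 4×150×42)]/2 = 34.2 m/s
Subgeostrophic (V < V_g = 42 m/s), as expected around a low.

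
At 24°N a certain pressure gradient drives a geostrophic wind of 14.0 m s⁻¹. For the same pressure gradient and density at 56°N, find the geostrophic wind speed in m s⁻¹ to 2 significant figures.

With the same pressure gradient and density, V_g ∝ 1/f ∝ 1/sin φ.
V₂ = V₁ · sin φ₁ / sin φ₂ = 14.0 × sin 24° / sin 56°
V₂ = 14.0 × 0.4067/0.8290 = 6.9 m s⁻¹

6.9 m s⁻¹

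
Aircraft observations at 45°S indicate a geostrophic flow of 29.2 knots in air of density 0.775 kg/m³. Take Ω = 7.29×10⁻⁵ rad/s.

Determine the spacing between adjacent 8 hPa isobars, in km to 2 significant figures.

Coriolis parameter at 45°S:
f = 2Ω sin φ = 2 × 7.29×10⁻⁵ × sin 45° = 1.03×10⁻⁴ s⁻¹
Wind speed in SI: 29.2 knots = 15.0 m/s
Geostrophic balance rearranged: |∂P/∂n| = f ρ V_g
|∂P/∂n| = 1.03×10⁻⁴ × 0.775 × 15.0 = 1.20×10⁻³ Pa/m
Isobar spacing: Δn = ΔP/|∂P/∂n| = 800 Pa / 1.20×10⁻³ Pa/m = 666538 m ≈ 670 km

670 km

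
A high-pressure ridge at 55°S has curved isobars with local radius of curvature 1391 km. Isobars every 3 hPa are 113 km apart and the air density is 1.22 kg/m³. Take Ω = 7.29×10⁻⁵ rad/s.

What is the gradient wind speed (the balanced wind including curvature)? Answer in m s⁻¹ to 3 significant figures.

Coriolis parameter at 55°S:
f = 2Ω sin φ = 2 × 7.29×10⁻⁵ × sin 55° = 1.19×10⁻⁴ s⁻¹
Pressure gradient: |∂P/∂n| = 300 Pa / 113000 m = 2.65×10⁻³ Pa/m
Geostrophic speed: V_g = |∂P/∂n|/(fρ) = 2.65×10⁻³/(1.19×10⁻⁴ × 1.22) = 18.2 m/s
Around a high, pressure-gradient force acts outward with centrifugal, so Coriolis balances both:
fV = (1/ρ)|∂P/∂n| + V²/R  →  V² − fR·V + fR·V_g = 0
With fR = 1.19×10⁻⁴ × 1391×10³ m = 166 m/s:
V = [fR − √((fR)² − 4 fR V_g)]/2 = [166 − √(166² − 4×166×18.2)]/2 = 20.8 m/s
Supergeostrophic (V > V_g = 18.2 m/s), as expected around a high.

20.8 m s⁻¹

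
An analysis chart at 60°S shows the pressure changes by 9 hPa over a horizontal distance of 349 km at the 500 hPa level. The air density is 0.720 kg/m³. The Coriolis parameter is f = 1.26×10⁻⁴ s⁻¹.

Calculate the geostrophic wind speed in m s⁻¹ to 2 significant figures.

28 m s⁻¹

Pressure gradient: |∂P/∂n| = 900 Pa / 349000 m = 2.58×10⁻³ Pa/m
Geostrophic balance (pressure-gradient force = Coriolis force):
V_g = (1/(fρ)) |∂P/∂n| = 2.58×10⁻³ / (1.26×10⁻⁴ × 0.720) = 28.4 m/s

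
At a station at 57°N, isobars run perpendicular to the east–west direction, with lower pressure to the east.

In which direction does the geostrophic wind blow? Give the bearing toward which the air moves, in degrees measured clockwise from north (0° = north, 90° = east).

The pressure-gradient force points toward the east (bearing 090°).
Geostrophic balance: in the Northern Hemisphere the Coriolis force deflects motion to the right, so the geostrophic wind blows 90° to the right of the pressure-gradient force (low pressure on the left).
Rotating 090° by 90° clockwise gives 180° — the wind blows toward the south.

180°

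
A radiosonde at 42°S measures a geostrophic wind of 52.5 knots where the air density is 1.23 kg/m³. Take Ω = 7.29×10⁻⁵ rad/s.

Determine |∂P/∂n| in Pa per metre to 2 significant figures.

3.2×10⁻³ Pa/m

Coriolis parameter at 42°S:
f = 2Ω sin φ = 2 × 7.29×10⁻⁵ × sin 42° = 9.76×10⁻⁵ s⁻¹
Wind speed in SI: 52.5 knots = 27.0 m/s
Geostrophic balance rearranged: |∂P/∂n| = f ρ V_g
|∂P/∂n| = 9.76×10⁻⁵ × 1.23 × 27.0 = 3.24×10⁻³ Pa/m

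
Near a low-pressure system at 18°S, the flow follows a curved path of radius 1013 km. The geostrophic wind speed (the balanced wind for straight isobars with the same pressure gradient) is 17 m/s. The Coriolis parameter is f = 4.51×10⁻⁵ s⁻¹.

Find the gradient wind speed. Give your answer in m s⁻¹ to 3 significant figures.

13.2 m s⁻¹

Around a low, centrifugal force acts outward with Coriolis, so pressure-gradient force balances both:
(1/ρ)|∂P/∂n| = fV + V²/R  →  V² + fR·V − fR·V_g = 0
With fR = 4.51×10⁻⁵ × 1013×10³ m = 45.7 m/s:
V = [−fR + √((fR)² + 4 fR V_g)]/2 = [−45.7 + √(45.7² + 4×45.7×17)]/2 = 13.2 m/s
Subgeostrophic (V < V_g = 17 m/s), as expected around a low.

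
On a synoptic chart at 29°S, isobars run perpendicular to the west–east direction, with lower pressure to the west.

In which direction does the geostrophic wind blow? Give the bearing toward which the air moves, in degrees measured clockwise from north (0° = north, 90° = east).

180°

The pressure-gradient force points toward the west (bearing 270°).
Geostrophic balance: in the Southern Hemisphere the Coriolis force deflects motion to the left, so the geostrophic wind blows 90° to the left of the pressure-gradient force (low pressure on the right).
Rotating 270° by 90° counterclockwise gives 180° — the wind blows toward the south.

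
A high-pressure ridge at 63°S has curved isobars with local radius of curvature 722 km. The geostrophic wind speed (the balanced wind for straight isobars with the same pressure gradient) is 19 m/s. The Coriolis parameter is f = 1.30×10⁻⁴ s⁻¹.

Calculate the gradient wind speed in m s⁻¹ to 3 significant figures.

Around a high, pressure-gradient force acts outward with centrifugal, so Coriolis balances both:
fV = (1/ρ)|∂P/∂n| + V²/R  →  V² − fR·V + fR·V_g = 0
With fR = 1.30×10⁻⁴ × 722×10³ m = 93.9 m/s:
V = [fR − √((fR)² − 4 fR V_g)]/2 = [93.9 − √(93.9² − 4×93.9×19)]/2 = 26.5 m/s
Supergeostrophic (V > V_g = 19 m/s), as expected around a high.

26.5 m s⁻¹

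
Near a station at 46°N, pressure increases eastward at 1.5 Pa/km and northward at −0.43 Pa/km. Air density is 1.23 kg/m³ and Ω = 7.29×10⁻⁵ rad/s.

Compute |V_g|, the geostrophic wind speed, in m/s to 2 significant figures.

12 m/s

Coriolis parameter at 46°N:
f = 2Ω sin φ = 2 × 7.29×10⁻⁵ × sin 46° = 1.05×10⁻⁴ s⁻¹
Component geostrophic relations (x east, y north):
u_g = −(1/(fρ)) ∂P/∂y,  v_g = (1/(fρ)) ∂P/∂x
u_g = −(−0.43×10⁻³)/(1.05×10⁻⁴ × 1.23) = 3.33 m/s;  v_g = (1.5×10⁻³)/(1.05×10⁻⁴ × 1.23) = 11.6 m/s
|V_g| = √(u_g² + v_g²) = 12.1 m/s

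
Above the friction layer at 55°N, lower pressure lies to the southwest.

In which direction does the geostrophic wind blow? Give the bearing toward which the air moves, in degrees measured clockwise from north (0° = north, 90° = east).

The pressure-gradient force points toward the southwest (bearing 225°).
Geostrophic balance: in the Northern Hemisphere the Coriolis force deflects motion to the right, so the geostrophic wind blows 90° to the right of the pressure-gradient force (low pressure on the left).
Rotating 225° by 90° clockwise gives 315° — the wind blows toward the northwest.

315°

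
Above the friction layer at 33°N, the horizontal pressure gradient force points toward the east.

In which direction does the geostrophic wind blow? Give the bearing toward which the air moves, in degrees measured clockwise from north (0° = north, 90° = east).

180°

The pressure-gradient force points toward the east (bearing 090°).
Geostrophic balance: in the Northern Hemisphere the Coriolis force deflects motion to the right, so the geostrophic wind blows 90° to the right of the pressure-gradient force (low pressure on the left).
Rotating 090° by 90° clockwise gives 180° — the wind blows toward the south.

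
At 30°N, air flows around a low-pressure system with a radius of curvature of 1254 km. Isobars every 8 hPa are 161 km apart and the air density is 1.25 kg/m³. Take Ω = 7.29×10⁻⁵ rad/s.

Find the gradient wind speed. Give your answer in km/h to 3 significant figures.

Coriolis parameter at 30°N:
f = 2Ω sin φ = 2 × 7.29×10⁻⁵ × sin 30° = 7.29×10⁻⁵ s⁻¹
Pressure gradient: |∂P/∂n| = 800 Pa / 161000 m = 4.97×10⁻³ Pa/m
Geostrophic speed: V_g = |∂P/∂n|/(fρ) = 4.97×10⁻³/(7.29×10⁻⁵ × 1.25) = 54.5 m/s
Around a low, centrifugal force acts outward with Coriolis, so pressure-gradient force balances both:
(1/ρ)|∂P/∂n| = fV + V²/R  →  V² + fR·V − fR·V_g = 0
With fR = 7.29×10⁻⁵ × 1254×10³ m = 91.4 m/s:
V = [−fR + √((fR)² + 4 fR V_g)]/2 = [−91.4 + √(91.4² + 4×91.4×54.5)]/2 = 38.4 m/s
Subgeostrophic (V < V_g = 54.5 m/s), as expected around a low.
Converting: 38.4 m/s × 3.6 = 138 km/h

138 km/h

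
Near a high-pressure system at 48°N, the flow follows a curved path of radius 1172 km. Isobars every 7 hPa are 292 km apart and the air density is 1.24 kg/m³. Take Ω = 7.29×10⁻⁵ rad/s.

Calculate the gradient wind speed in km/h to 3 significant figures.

Coriolis parameter at 48°N:
f = 2Ω sin φ = 2 × 7.29×10⁻⁵ × sin 48° = 1.08×10⁻⁴ s⁻¹
Pressure gradient: |∂P/∂n| = 700 Pa / 292000 m = 2.40×10⁻³ Pa/m
Geostrophic speed: V_g = |∂P/∂n|/(fρ) = 2.40×10⁻³/(1.08×10⁻⁴ × 1.24) = 17.8 m/s
Around a high, pressure-gradient force acts outward with centrifugal, so Coriolis balances both:
fV = (1/ρ)|∂P/∂n| + V²/R  →  V² − fR·V + fR·V_g = 0
With fR = 1.08×10⁻⁴ × 1172×10³ m = 127 m/s:
V = [fR − √((fR)² − 4 fR V_g)]/2 = [127 − √(127² − 4×127×17.8)]/2 = 21.5 m/s
Supergeostrophic (V > V_g = 17.8 m/s), as expected around a high.
Converting: 21.5 m/s × 3.6 = 77.3 km/h

77.3 km/h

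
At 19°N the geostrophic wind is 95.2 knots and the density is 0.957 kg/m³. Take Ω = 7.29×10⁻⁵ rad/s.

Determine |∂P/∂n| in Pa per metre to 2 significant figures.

Coriolis parameter at 19°N:
f = 2Ω sin φ = 2 × 7.29×10⁻⁵ × sin 19° = 4.75×10⁻⁵ s⁻¹
Wind speed in SI: 95.2 knots = 49.0 m/s
Geostrophic balance rearranged: |∂P/∂n| = f ρ V_g
|∂P/∂n| = 4.75×10⁻⁵ × 0.957 × 49.0 = 2.22×10⁻³ Pa/m

2.2×10⁻³ Pa/m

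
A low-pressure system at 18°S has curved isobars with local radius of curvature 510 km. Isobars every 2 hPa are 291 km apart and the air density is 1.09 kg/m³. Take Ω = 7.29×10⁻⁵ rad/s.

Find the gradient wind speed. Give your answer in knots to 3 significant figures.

Coriolis parameter at 18°S:
f = 2Ω sin φ = 2 × 7.29×10⁻⁵ × sin 18° = 4.51×10⁻⁵ s⁻¹
Pressure gradient: |∂P/∂n| = 200 Pa / 291000 m = 6.87×10⁻⁴ Pa/m
Geostrophic speed: V_g = |∂P/∂n|/(fρ) = 6.87×10⁻⁴/(4.51×10⁻⁵ × 1.09) = 14.0 m/s
Around a low, centrifugal force acts outward with Coriolis, so pressure-gradient force balances both:
(1/ρ)|∂P/∂n| = fV + V²/R  →  V² + fR·V − fR·V_g = 0
With fR = 4.51×10⁻⁵ × 510×10³ m = 23.0 m/s:
V = [−fR + √((fR)² + 4 fR V_g)]/2 = [−23.0 + √(23.0² + 4×23.0×14)]/2 = 9.81 m/s
Subgeostrophic (V < V_g = 14 m/s), as expected around a low.
Converting: 9.81 m/s × 1.944 = 19.1 knots

19.1 knots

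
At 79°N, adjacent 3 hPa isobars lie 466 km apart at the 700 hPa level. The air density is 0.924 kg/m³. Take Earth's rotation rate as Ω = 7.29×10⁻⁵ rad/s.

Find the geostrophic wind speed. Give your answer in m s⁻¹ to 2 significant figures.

Coriolis parameter at 79°N:
f = 2Ω sin φ = 2 × 7.29×10⁻⁵ × sin 79° = 1.43×10⁻⁴ s⁻¹
Pressure gradient: |∂P/∂n| = 300 Pa / 466000 m = 6.44×10⁻⁴ Pa/m
Geostrophic balance (pressure-gradient force = Coriolis force):
V_g = (1/(fρ)) |∂P/∂n| = 6.44×10⁻⁴ / (1.43×10⁻⁴ × 0.924) = 4.87 m/s

4.9 m s⁻¹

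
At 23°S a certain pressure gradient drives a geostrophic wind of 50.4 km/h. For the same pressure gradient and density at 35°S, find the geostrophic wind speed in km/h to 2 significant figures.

34 km/h

With the same pressure gradient and density, V_g ∝ 1/f ∝ 1/sin φ.
V₂ = V₁ · sin φ₁ / sin φ₂ = 50.4 × sin 23° / sin 35°
V₂ = 50.4 × 0.3907/0.5736 = 34 km/h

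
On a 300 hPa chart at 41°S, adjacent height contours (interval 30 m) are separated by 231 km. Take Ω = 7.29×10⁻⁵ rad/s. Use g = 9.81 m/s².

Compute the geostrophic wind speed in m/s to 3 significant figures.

Coriolis parameter at 41°S:
f = 2Ω sin φ = 2 × 7.29×10⁻⁵ × sin 41° = 9.57×10⁻⁵ s⁻¹
Height gradient: |∂Z/∂n| = 30 m / 231000 m = 1.30×10⁻⁴
On a pressure surface, geostrophic balance gives V_g = (g/f)|∂Z/∂n|:
V_g = 9.81 × 1.30×10⁻⁴ / 9.57×10⁻⁵ = 13.3 m/s

13.3 m/s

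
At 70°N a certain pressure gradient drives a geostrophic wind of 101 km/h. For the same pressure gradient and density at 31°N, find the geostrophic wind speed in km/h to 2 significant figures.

180 km/h

With the same pressure gradient and density, V_g ∝ 1/f ∝ 1/sin φ.
V₂ = V₁ · sin φ₁ / sin φ₂ = 101 × sin 70° / sin 31°
V₂ = 101 × 0.9397/0.5150 = 180 km/h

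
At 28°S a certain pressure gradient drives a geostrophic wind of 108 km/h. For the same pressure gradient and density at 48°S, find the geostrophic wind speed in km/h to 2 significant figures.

With the same pressure gradient and density, V_g ∝ 1/f ∝ 1/sin φ.
V₂ = V₁ · sin φ₁ / sin φ₂ = 108 × sin 28° / sin 48°
V₂ = 108 × 0.4695/0.7431 = 68 km/h

68 km/h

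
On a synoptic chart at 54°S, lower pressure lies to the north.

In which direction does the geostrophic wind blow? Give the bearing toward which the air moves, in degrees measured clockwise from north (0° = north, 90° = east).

The pressure-gradient force points toward the north (bearing 000°).
Geostrophic balance: in the Southern Hemisphere the Coriolis force deflects motion to the left, so the geostrophic wind blows 90° to the left of the pressure-gradient force (low pressure on the right).
Rotating 000° by 90° counterclockwise gives 270° — the wind blows toward the west.

270°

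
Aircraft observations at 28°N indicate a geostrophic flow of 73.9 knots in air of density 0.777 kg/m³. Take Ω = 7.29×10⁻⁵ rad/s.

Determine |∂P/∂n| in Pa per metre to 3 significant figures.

2.02×10⁻³ Pa/m

Coriolis parameter at 28°N:
f = 2Ω sin φ = 2 × 7.29×10⁻⁵ × sin 28° = 6.84×10⁻⁵ s⁻¹
Wind speed in SI: 73.9 knots = 38.0 m/s
Geostrophic balance rearranged: |∂P/∂n| = f ρ V_g
|∂P/∂n| = 6.84×10⁻⁵ × 0.777 × 38.0 = 2.02×10⁻³ Pa/m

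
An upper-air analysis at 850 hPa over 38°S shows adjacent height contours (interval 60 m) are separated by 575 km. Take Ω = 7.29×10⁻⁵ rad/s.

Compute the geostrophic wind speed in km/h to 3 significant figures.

Coriolis parameter at 38°S:
f = 2Ω sin φ = 2 × 7.29×10⁻⁵ × sin 38° = 8.98×10⁻⁵ s⁻¹
Height gradient: |∂Z/∂n| = 60 m / 575000 m = 1.04×10⁻⁴
On a pressure surface, geostrophic balance gives V_g = (g/f)|∂Z/∂n|:
V_g = 9.81 × 1.04×10⁻⁴ / 8.98×10⁻⁵ = 11.4 m/s
Converting: 11.4 m/s × 3.6 = 41.1 km/h

41.1 km/h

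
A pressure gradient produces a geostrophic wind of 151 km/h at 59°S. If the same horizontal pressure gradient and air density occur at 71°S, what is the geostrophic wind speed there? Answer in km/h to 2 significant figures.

140 km/h

With the same pressure gradient and density, V_g ∝ 1/f ∝ 1/sin φ.
V₂ = V₁ · sin φ₁ / sin φ₂ = 151 × sin 59° / sin 71°
V₂ = 151 × 0.8572/0.9455 = 140 km/h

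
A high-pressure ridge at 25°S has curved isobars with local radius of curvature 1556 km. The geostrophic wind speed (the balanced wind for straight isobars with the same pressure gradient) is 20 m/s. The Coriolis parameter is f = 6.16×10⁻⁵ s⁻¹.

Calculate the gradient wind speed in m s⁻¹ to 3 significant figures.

28.4 m s⁻¹

Around a high, pressure-gradient force acts outward with centrifugal, so Coriolis balances both:
fV = (1/ρ)|∂P/∂n| + V²/R  →  V² − fR·V + fR·V_g = 0
With fR = 6.16×10⁻⁵ × 1556×10³ m = 95.8 m/s:
V = [fR − √((fR)² − 4 fR V_g)]/2 = [95.8 − √(95.8² − 4×95.8×20)]/2 = 28.4 m/s
Supergeostrophic (V > V_g = 20 m/s), as expected around a high.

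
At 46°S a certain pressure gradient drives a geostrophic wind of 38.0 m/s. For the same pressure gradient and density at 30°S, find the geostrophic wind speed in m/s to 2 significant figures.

With the same pressure gradient and density, V_g ∝ 1/f ∝ 1/sin φ.
V₂ = V₁ · sin φ₁ / sin φ₂ = 38.0 × sin 46° / sin 30°
V₂ = 38.0 × 0.7193/0.5000 = 55 m/s

55 m/s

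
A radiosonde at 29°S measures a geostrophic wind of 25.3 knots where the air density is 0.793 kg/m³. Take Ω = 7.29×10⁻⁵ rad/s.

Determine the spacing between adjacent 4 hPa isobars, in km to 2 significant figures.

Coriolis parameter at 29°S:
f = 2Ω sin φ = 2 × 7.29×10⁻⁵ × sin 29° = 7.07×10⁻⁵ s⁻¹
Wind speed in SI: 25.3 knots = 13.0 m/s
Geostrophic balance rearranged: |∂P/∂n| = f ρ V_g
|∂P/∂n| = 7.07×10⁻⁵ × 0.793 × 13.0 = 7.30×10⁻⁴ Pa/m
Isobar spacing: Δn = ΔP/|∂P/∂n| = 400 Pa / 7.30×10⁻⁴ Pa/m = 548276 m ≈ 550 km

550 km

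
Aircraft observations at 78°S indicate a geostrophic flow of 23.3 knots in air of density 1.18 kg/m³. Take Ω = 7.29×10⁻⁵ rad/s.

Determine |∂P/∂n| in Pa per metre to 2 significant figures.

Coriolis parameter at 78°S:
f = 2Ω sin φ = 2 × 7.29×10⁻⁵ × sin 78° = 1.43×10⁻⁴ s⁻¹
Wind speed in SI: 23.3 knots = 12.0 m/s
Geostrophic balance rearranged: |∂P/∂n| = f ρ V_g
|∂P/∂n| = 1.43×10⁻⁴ × 1.18 × 12.0 = 2.02×10⁻³ Pa/m

2.0×10⁻³ Pa/m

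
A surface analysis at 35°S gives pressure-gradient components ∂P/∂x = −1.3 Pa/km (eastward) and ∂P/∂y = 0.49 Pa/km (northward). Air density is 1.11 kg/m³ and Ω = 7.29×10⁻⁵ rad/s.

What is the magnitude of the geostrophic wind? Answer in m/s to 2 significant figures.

15 m/s

Coriolis parameter at 35°S:
f = 2Ω sin φ = 2 × 7.29×10⁻⁵ × sin 35° = 8.36×10⁻⁵ s⁻¹
In the Southern Hemisphere f is negative: f = −8.36×10⁻⁵ s⁻¹.
Component geostrophic relations (x east, y north):
u_g = −(1/(fρ)) ∂P/∂y,  v_g = (1/(fρ)) ∂P/∂x
u_g = −(0.49×10⁻³)/(−8.36×10⁻⁵ × 1.11) = 5.28 m/s;  v_g = (−1.3×10⁻³)/(−8.36×10⁻⁵ × 1.11) = 14.0 m/s
|V_g| = √(u_g² + v_g²) = 15.0 m/s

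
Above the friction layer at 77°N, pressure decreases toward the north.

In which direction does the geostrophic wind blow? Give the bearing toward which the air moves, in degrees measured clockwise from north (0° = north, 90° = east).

090°

The pressure-gradient force points toward the north (bearing 000°).
Geostrophic balance: in the Northern Hemisphere the Coriolis force deflects motion to the right, so the geostrophic wind blows 90° to the right of the pressure-gradient force (low pressure on the left).
Rotating 000° by 90° clockwise gives 090° — the wind blows toward the east.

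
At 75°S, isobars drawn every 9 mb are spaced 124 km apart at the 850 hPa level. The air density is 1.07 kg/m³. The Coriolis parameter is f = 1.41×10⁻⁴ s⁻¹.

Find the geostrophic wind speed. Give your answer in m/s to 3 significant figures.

Pressure gradient: |∂P/∂n| = 900 Pa / 124000 m = 7.26×10⁻³ Pa/m
Geostrophic balance (pressure-gradient force = Coriolis force):
V_g = (1/(fρ)) |∂P/∂n| = 7.26×10⁻³ / (1.41×10⁻⁴ × 1.07) = 48.1 m/s

48.1 m/s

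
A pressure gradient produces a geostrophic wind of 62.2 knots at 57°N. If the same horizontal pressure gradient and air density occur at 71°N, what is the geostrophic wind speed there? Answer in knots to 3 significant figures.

55.2 knots

With the same pressure gradient and density, V_g ∝ 1/f ∝ 1/sin φ.
V₂ = V₁ · sin φ₁ / sin φ₂ = 62.2 × sin 57° / sin 71°
V₂ = 62.2 × 0.8387/0.9455 = 55.2 knots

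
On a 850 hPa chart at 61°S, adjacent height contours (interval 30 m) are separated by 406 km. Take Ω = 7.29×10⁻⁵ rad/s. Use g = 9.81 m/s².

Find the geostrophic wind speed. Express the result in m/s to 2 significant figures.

5.7 m/s

Coriolis parameter at 61°S:
f = 2Ω sin φ = 2 × 7.29×10⁻⁵ × sin 61° = 1.28×10⁻⁴ s⁻¹
Height gradient: |∂Z/∂n| = 30 m / 406000 m = 7.39×10⁻⁵
On a pressure surface, geostrophic balance gives V_g = (g/f)|∂Z/∂n|:
V_g = 9.81 × 7.39×10⁻⁵ / 1.28×10⁻⁴ = 5.68 m/s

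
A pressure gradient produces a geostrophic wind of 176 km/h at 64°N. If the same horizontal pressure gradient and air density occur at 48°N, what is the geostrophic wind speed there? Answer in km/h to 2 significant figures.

210 km/h

With the same pressure gradient and density, V_g ∝ 1/f ∝ 1/sin φ.
V₂ = V₁ · sin φ₁ / sin φ₂ = 176 × sin 64° / sin 48°
V₂ = 176 × 0.8988/0.7431 = 210 km/h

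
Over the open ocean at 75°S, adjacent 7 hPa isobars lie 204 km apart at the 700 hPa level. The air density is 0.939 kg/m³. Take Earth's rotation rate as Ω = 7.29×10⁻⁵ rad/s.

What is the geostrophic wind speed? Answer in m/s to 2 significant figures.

26 m/s

Coriolis parameter at 75°S:
f = 2Ω sin φ = 2 × 7.29×10⁻⁵ × sin 75° = 1.41×10⁻⁴ s⁻¹
Pressure gradient: |∂P/∂n| = 700 Pa / 204000 m = 3.43×10⁻³ Pa/m
Geostrophic balance (pressure-gradient force = Coriolis force):
V_g = (1/(fρ)) |∂P/∂n| = 3.43×10⁻³ / (1.41×10⁻⁴ × 0.939) = 25.9 m/s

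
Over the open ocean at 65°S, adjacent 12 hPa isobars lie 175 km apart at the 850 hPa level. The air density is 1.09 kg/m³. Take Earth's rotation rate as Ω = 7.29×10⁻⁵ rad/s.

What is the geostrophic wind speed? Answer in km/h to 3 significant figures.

171 km/h

Coriolis parameter at 65°S:
f = 2Ω sin φ = 2 × 7.29×10⁻⁵ × sin 65° = 1.32×10⁻⁴ s⁻¹
Pressure gradient: |∂P/∂n| = 1200 Pa / 175000 m = 6.86×10⁻³ Pa/m
Geostrophic balance (pressure-gradient force = Coriolis force):
V_g = (1/(fρ)) |∂P/∂n| = 6.86×10⁻³ / (1.32×10⁻⁴ × 1.09) = 47.6 m/s
Converting: 47.6 m/s × 3.6 = 171 km/h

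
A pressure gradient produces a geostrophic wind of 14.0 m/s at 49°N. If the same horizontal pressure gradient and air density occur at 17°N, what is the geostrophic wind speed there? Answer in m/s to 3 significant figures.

With the same pressure gradient and density, V_g ∝ 1/f ∝ 1/sin φ.
V₂ = V₁ · sin φ₁ / sin φ₂ = 14.0 × sin 49° / sin 17°
V₂ = 14.0 × 0.7547/0.2924 = 36.1 m/s

36.1 m/s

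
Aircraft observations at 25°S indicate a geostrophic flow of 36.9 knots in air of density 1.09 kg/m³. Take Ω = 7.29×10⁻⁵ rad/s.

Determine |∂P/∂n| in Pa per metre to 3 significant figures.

Coriolis parameter at 25°S:
f = 2Ω sin φ = 2 × 7.29×10⁻⁵ × sin 25° = 6.16×10⁻⁵ s⁻¹
Wind speed in SI: 36.9 knots = 19.0 m/s
Geostrophic balance rearranged: |∂P/∂n| = f ρ V_g
|∂P/∂n| = 6.16×10⁻⁵ × 1.09 × 19.0 = 1.27×10⁻³ Pa/m

1.27×10⁻³ Pa/m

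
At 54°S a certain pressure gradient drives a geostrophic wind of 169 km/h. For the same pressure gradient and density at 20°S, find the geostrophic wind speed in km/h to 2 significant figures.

400 km/h

With the same pressure gradient and density, V_g ∝ 1/f ∝ 1/sin φ.
V₂ = V₁ · sin φ₁ / sin φ₂ = 169 × sin 54° / sin 20°
V₂ = 169 × 0.8090/0.3420 = 400 km/h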